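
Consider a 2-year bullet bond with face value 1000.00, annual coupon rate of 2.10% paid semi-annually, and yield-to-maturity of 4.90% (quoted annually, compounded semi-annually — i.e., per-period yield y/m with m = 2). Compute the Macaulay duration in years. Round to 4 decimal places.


Answer: Macaulay duration = 1.9681 years

Derivation:
Coupon per period c = face * coupon_rate / m = 10.500000
Periods per year m = 2; per-period yield y/m = 0.024500
Number of cashflows N = 4
Cashflows (t years, CF_t, discount factor 1/(1+y/m)^(m*t), PV):
  t = 0.5000: CF_t = 10.500000, DF = 0.976086, PV = 10.248902
  t = 1.0000: CF_t = 10.500000, DF = 0.952744, PV = 10.003809
  t = 1.5000: CF_t = 10.500000, DF = 0.929960, PV = 9.764576
  t = 2.0000: CF_t = 1010.500000, DF = 0.907721, PV = 917.251577
Price P = sum_t PV_t = 947.268864
Macaulay numerator sum_t t * PV_t:
  t * PV_t at t = 0.5000: 5.124451
  t * PV_t at t = 1.0000: 10.003809
  t * PV_t at t = 1.5000: 14.646865
  t * PV_t at t = 2.0000: 1834.503153
Macaulay duration D = (sum_t t * PV_t) / P = 1864.278277 / 947.268864 = 1.968056


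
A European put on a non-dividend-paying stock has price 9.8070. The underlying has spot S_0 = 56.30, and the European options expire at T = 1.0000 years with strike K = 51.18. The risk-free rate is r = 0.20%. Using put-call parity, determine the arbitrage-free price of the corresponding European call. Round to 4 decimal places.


Answer: Call price = 15.0293

Derivation:
Put-call parity: C - P = S_0 * exp(-qT) - K * exp(-rT).
S_0 * exp(-qT) = 56.3000 * 1.00000000 = 56.30000000
K * exp(-rT) = 51.1800 * 0.99800200 = 51.07774229
C = P + S*exp(-qT) - K*exp(-rT)
C = 9.8070 + 56.30000000 - 51.07774229 = 15.0293


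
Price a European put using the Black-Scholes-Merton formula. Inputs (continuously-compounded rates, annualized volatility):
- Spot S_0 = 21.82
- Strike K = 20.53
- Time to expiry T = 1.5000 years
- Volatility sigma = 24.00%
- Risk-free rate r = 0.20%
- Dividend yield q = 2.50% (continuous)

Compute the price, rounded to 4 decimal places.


Answer: Price = 2.1592

Derivation:
d1 = (ln(S/K) + (r - q + 0.5*sigma^2) * T) / (sigma * sqrt(T)) = 0.23691924
d2 = d1 - sigma * sqrt(T) = -0.05701953
exp(-rT) = 0.99700450; exp(-qT) = 0.96319442
P = K * exp(-rT) * N(-d2) - S_0 * exp(-qT) * N(-d1)
N(-d1) = 0.40635972; N(-d2) = 0.52273518
P = 20.5300 * 0.99700450 * 0.52273518 - 21.8200 * 0.96319442 * 0.40635972 = 2.1592


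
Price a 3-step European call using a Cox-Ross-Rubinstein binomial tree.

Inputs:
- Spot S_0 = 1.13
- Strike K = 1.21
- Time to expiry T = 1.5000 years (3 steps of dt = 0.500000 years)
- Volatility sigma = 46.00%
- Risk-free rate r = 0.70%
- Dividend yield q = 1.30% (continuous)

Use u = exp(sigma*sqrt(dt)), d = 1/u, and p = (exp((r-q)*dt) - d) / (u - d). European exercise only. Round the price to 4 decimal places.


dt = T/N = 0.500000
u = exp(sigma*sqrt(dt)) = 1.384403; d = 1/u = 0.722333
p = (exp((r-q)*dt) - d) / (u - d) = 0.414868
Discount per step: exp(-r*dt) = 0.996506
Stock lattice S(k, i) with i counting down-moves:
  k=0: S(0,0) = 1.1300
  k=1: S(1,0) = 1.5644; S(1,1) = 0.8162
  k=2: S(2,0) = 2.1657; S(2,1) = 1.1300; S(2,2) = 0.5896
  k=3: S(3,0) = 2.9982; S(3,1) = 1.5644; S(3,2) = 0.8162; S(3,3) = 0.4259
Terminal payoffs V(N, i) = max(S_T - K, 0):
  V(3,0) = 1.788239; V(3,1) = 0.354376; V(3,2) = 0.000000; V(3,3) = 0.000000
Backward induction: V(k, i) = exp(-r*dt) * [p * V(k+1, i) + (1-p) * V(k+1, i+1)].
  V(2,0) = exp(-r*dt) * [p*1.788239 + (1-p)*0.354376] = 0.945923
  V(2,1) = exp(-r*dt) * [p*0.354376 + (1-p)*0.000000] = 0.146505
  V(2,2) = exp(-r*dt) * [p*0.000000 + (1-p)*0.000000] = 0.000000
  V(1,0) = exp(-r*dt) * [p*0.945923 + (1-p)*0.146505] = 0.476487
  V(1,1) = exp(-r*dt) * [p*0.146505 + (1-p)*0.000000] = 0.060568
  V(0,0) = exp(-r*dt) * [p*0.476487 + (1-p)*0.060568] = 0.232305

Answer: Price = V(0,0) = 0.2323


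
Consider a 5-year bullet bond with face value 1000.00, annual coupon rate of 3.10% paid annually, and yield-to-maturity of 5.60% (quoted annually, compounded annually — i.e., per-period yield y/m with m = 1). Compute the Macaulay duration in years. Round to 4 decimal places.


Answer: Macaulay duration = 4.6884 years

Derivation:
Coupon per period c = face * coupon_rate / m = 31.000000
Periods per year m = 1; per-period yield y/m = 0.056000
Number of cashflows N = 5
Cashflows (t years, CF_t, discount factor 1/(1+y/m)^(m*t), PV):
  t = 1.0000: CF_t = 31.000000, DF = 0.946970, PV = 29.356061
  t = 2.0000: CF_t = 31.000000, DF = 0.896752, PV = 27.799300
  t = 3.0000: CF_t = 31.000000, DF = 0.849197, PV = 26.325095
  t = 4.0000: CF_t = 31.000000, DF = 0.804163, PV = 24.929067
  t = 5.0000: CF_t = 1031.000000, DF = 0.761518, PV = 785.125484
Price P = sum_t PV_t = 893.535006
Macaulay numerator sum_t t * PV_t:
  t * PV_t at t = 1.0000: 29.356061
  t * PV_t at t = 2.0000: 55.598600
  t * PV_t at t = 3.0000: 78.975284
  t * PV_t at t = 4.0000: 99.716267
  t * PV_t at t = 5.0000: 3925.627421
Macaulay duration D = (sum_t t * PV_t) / P = 4189.273632 / 893.535006 = 4.688427


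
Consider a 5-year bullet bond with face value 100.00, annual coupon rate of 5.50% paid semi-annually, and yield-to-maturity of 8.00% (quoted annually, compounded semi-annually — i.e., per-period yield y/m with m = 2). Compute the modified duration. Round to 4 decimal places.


Answer: Modified duration = 4.2322

Derivation:
Coupon per period c = face * coupon_rate / m = 2.750000
Periods per year m = 2; per-period yield y/m = 0.040000
Number of cashflows N = 10
Cashflows (t years, CF_t, discount factor 1/(1+y/m)^(m*t), PV):
  t = 0.5000: CF_t = 2.750000, DF = 0.961538, PV = 2.644231
  t = 1.0000: CF_t = 2.750000, DF = 0.924556, PV = 2.542530
  t = 1.5000: CF_t = 2.750000, DF = 0.888996, PV = 2.444740
  t = 2.0000: CF_t = 2.750000, DF = 0.854804, PV = 2.350712
  t = 2.5000: CF_t = 2.750000, DF = 0.821927, PV = 2.260300
  t = 3.0000: CF_t = 2.750000, DF = 0.790315, PV = 2.173365
  t = 3.5000: CF_t = 2.750000, DF = 0.759918, PV = 2.089774
  t = 4.0000: CF_t = 2.750000, DF = 0.730690, PV = 2.009398
  t = 4.5000: CF_t = 2.750000, DF = 0.702587, PV = 1.932114
  t = 5.0000: CF_t = 102.750000, DF = 0.675564, PV = 69.414218
Price P = sum_t PV_t = 89.861380
First compute Macaulay numerator sum_t t * PV_t:
  t * PV_t at t = 0.5000: 1.322115
  t * PV_t at t = 1.0000: 2.542530
  t * PV_t at t = 1.5000: 3.667110
  t * PV_t at t = 2.0000: 4.701423
  t * PV_t at t = 2.5000: 5.650749
  t * PV_t at t = 3.0000: 6.520095
  t * PV_t at t = 3.5000: 7.314209
  t * PV_t at t = 4.0000: 8.037592
  t * PV_t at t = 4.5000: 8.694511
  t * PV_t at t = 5.0000: 347.071092
Macaulay duration D = 395.521425 / 89.861380 = 4.401462
Modified duration = D / (1 + y/m) = 4.401462 / (1 + 0.040000) = 4.232175


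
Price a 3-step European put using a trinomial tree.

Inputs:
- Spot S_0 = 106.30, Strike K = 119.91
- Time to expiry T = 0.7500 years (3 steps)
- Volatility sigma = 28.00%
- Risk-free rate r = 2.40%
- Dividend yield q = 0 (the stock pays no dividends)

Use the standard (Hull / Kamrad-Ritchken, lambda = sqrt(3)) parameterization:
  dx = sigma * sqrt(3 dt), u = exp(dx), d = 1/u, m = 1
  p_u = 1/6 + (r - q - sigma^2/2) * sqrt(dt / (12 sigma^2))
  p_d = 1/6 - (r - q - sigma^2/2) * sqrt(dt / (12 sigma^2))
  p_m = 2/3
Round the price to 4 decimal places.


dt = T/N = 0.250000; dx = sigma*sqrt(3*dt) = 0.242487
u = exp(dx) = 1.274415; d = 1/u = 0.784674
p_u = 0.158831, p_m = 0.666667, p_d = 0.174502
Discount per step: exp(-r*dt) = 0.994018
Stock lattice S(k, j) with j the centered position index:
  k=0: S(0,+0) = 106.3000
  k=1: S(1,-1) = 83.4108; S(1,+0) = 106.3000; S(1,+1) = 135.4703
  k=2: S(2,-2) = 65.4503; S(2,-1) = 83.4108; S(2,+0) = 106.3000; S(2,+1) = 135.4703; S(2,+2) = 172.6454
  k=3: S(3,-3) = 51.3571; S(3,-2) = 65.4503; S(3,-1) = 83.4108; S(3,+0) = 106.3000; S(3,+1) = 135.4703; S(3,+2) = 172.6454; S(3,+3) = 220.0218
Terminal payoffs V(N, j) = max(K - S_T, 0):
  V(3,-3) = 68.552861; V(3,-2) = 54.459701; V(3,-1) = 36.499169; V(3,+0) = 13.610000; V(3,+1) = 0.000000; V(3,+2) = 0.000000; V(3,+3) = 0.000000
Backward induction: V(k, j) = exp(-r*dt) * [p_u * V(k+1, j+1) + p_m * V(k+1, j) + p_d * V(k+1, j-1)]
  V(2,-2) = exp(-r*dt) * [p_u*36.499169 + p_m*54.459701 + p_d*68.552861] = 53.742868
  V(2,-1) = exp(-r*dt) * [p_u*13.610000 + p_m*36.499169 + p_d*54.459701] = 35.782466
  V(2,+0) = exp(-r*dt) * [p_u*0.000000 + p_m*13.610000 + p_d*36.499169] = 15.350139
  V(2,+1) = exp(-r*dt) * [p_u*0.000000 + p_m*0.000000 + p_d*13.610000] = 2.360767
  V(2,+2) = exp(-r*dt) * [p_u*0.000000 + p_m*0.000000 + p_d*0.000000] = 0.000000
  V(1,-1) = exp(-r*dt) * [p_u*15.350139 + p_m*35.782466 + p_d*53.742868] = 35.457916
  V(1,+0) = exp(-r*dt) * [p_u*2.360767 + p_m*15.350139 + p_d*35.782466] = 16.751693
  V(1,+1) = exp(-r*dt) * [p_u*0.000000 + p_m*2.360767 + p_d*15.350139] = 4.227038
  V(0,+0) = exp(-r*dt) * [p_u*4.227038 + p_m*16.751693 + p_d*35.457916] = 17.918827

Answer: Price = V(0,0) = 17.9188


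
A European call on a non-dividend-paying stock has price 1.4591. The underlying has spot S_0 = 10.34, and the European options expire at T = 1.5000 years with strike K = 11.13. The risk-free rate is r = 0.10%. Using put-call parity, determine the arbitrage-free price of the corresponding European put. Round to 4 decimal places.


Answer: Put price = 2.2324

Derivation:
Put-call parity: C - P = S_0 * exp(-qT) - K * exp(-rT).
S_0 * exp(-qT) = 10.3400 * 1.00000000 = 10.34000000
K * exp(-rT) = 11.1300 * 0.99850112 = 11.11331751
P = C - S*exp(-qT) + K*exp(-rT)
P = 1.4591 - 10.34000000 + 11.11331751 = 2.2324


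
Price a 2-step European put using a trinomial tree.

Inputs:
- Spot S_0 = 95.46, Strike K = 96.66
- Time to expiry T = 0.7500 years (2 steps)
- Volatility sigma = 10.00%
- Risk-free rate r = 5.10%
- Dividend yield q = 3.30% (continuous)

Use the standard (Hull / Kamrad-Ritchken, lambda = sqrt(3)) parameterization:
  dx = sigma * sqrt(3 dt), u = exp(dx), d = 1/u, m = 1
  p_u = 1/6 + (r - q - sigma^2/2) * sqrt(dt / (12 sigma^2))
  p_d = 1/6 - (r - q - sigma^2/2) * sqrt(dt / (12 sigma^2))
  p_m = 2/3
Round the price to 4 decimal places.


dt = T/N = 0.375000; dx = sigma*sqrt(3*dt) = 0.106066
u = exp(dx) = 1.111895; d = 1/u = 0.899365
p_u = 0.189648, p_m = 0.666667, p_d = 0.143686
Discount per step: exp(-r*dt) = 0.981057
Stock lattice S(k, j) with j the centered position index:
  k=0: S(0,+0) = 95.4600
  k=1: S(1,-1) = 85.8534; S(1,+0) = 95.4600; S(1,+1) = 106.1415
  k=2: S(2,-2) = 77.2136; S(2,-1) = 85.8534; S(2,+0) = 95.4600; S(2,+1) = 106.1415; S(2,+2) = 118.0183
Terminal payoffs V(N, j) = max(K - S_T, 0):
  V(2,-2) = 19.446425; V(2,-1) = 10.806591; V(2,+0) = 1.200000; V(2,+1) = 0.000000; V(2,+2) = 0.000000
Backward induction: V(k, j) = exp(-r*dt) * [p_u * V(k+1, j+1) + p_m * V(k+1, j) + p_d * V(k+1, j-1)]
  V(1,-1) = exp(-r*dt) * [p_u*1.200000 + p_m*10.806591 + p_d*19.446425] = 10.032428
  V(1,+0) = exp(-r*dt) * [p_u*0.000000 + p_m*1.200000 + p_d*10.806591] = 2.308184
  V(1,+1) = exp(-r*dt) * [p_u*0.000000 + p_m*0.000000 + p_d*1.200000] = 0.169157
  V(0,+0) = exp(-r*dt) * [p_u*0.169157 + p_m*2.308184 + p_d*10.032428] = 2.955321

Answer: Price = V(0,0) = 2.9553


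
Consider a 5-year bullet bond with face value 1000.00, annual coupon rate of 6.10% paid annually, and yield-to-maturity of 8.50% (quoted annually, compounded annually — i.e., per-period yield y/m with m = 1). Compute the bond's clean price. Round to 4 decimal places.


Coupon per period c = face * coupon_rate / m = 61.000000
Periods per year m = 1; per-period yield y/m = 0.085000
Number of cashflows N = 5
Cashflows (t years, CF_t, discount factor 1/(1+y/m)^(m*t), PV):
  t = 1.0000: CF_t = 61.000000, DF = 0.921659, PV = 56.221198
  t = 2.0000: CF_t = 61.000000, DF = 0.849455, PV = 51.816772
  t = 3.0000: CF_t = 61.000000, DF = 0.782908, PV = 47.757394
  t = 4.0000: CF_t = 61.000000, DF = 0.721574, PV = 44.016031
  t = 5.0000: CF_t = 1061.000000, DF = 0.665045, PV = 705.613194
Price P = sum_t PV_t = 905.424590

Answer: Price = 905.4246


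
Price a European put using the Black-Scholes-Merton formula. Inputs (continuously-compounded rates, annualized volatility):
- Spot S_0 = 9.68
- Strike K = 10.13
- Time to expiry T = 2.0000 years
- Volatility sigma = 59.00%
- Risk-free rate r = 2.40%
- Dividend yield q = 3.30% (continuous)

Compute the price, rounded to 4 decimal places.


d1 = (ln(S/K) + (r - q + 0.5*sigma^2) * T) / (sigma * sqrt(T)) = 0.34116174
d2 = d1 - sigma * sqrt(T) = -0.49322426
exp(-rT) = 0.95313379; exp(-qT) = 0.93613086
P = K * exp(-rT) * N(-d2) - S_0 * exp(-qT) * N(-d1)
N(-d1) = 0.36649091; N(-d2) = 0.68907293
P = 10.1300 * 0.95313379 * 0.68907293 - 9.6800 * 0.93613086 * 0.36649091 = 3.3321

Answer: Price = 3.3321


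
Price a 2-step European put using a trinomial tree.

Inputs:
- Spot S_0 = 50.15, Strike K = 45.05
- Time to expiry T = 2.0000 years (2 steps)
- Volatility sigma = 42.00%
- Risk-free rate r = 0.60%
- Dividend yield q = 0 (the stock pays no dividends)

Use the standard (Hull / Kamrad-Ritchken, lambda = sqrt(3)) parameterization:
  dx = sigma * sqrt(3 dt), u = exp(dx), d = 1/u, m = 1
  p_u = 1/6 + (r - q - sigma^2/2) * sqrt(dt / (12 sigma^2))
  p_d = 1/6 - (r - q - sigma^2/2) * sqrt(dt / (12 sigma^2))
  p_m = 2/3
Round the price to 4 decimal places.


Answer: Price = V(0,0) = 7.7622

Derivation:
dt = T/N = 1.000000; dx = sigma*sqrt(3*dt) = 0.727461
u = exp(dx) = 2.069819; d = 1/u = 0.483134
p_u = 0.110169, p_m = 0.666667, p_d = 0.223165
Discount per step: exp(-r*dt) = 0.994018
Stock lattice S(k, j) with j the centered position index:
  k=0: S(0,+0) = 50.1500
  k=1: S(1,-1) = 24.2292; S(1,+0) = 50.1500; S(1,+1) = 103.8014
  k=2: S(2,-2) = 11.7059; S(2,-1) = 24.2292; S(2,+0) = 50.1500; S(2,+1) = 103.8014; S(2,+2) = 214.8502
Terminal payoffs V(N, j) = max(K - S_T, 0):
  V(2,-2) = 33.344067; V(2,-1) = 20.820833; V(2,+0) = 0.000000; V(2,+1) = 0.000000; V(2,+2) = 0.000000
Backward induction: V(k, j) = exp(-r*dt) * [p_u * V(k+1, j+1) + p_m * V(k+1, j) + p_d * V(k+1, j-1)]
  V(1,-1) = exp(-r*dt) * [p_u*0.000000 + p_m*20.820833 + p_d*33.344067] = 21.194220
  V(1,+0) = exp(-r*dt) * [p_u*0.000000 + p_m*0.000000 + p_d*20.820833] = 4.618676
  V(1,+1) = exp(-r*dt) * [p_u*0.000000 + p_m*0.000000 + p_d*0.000000] = 0.000000
  V(0,+0) = exp(-r*dt) * [p_u*0.000000 + p_m*4.618676 + p_d*21.194220] = 7.762202


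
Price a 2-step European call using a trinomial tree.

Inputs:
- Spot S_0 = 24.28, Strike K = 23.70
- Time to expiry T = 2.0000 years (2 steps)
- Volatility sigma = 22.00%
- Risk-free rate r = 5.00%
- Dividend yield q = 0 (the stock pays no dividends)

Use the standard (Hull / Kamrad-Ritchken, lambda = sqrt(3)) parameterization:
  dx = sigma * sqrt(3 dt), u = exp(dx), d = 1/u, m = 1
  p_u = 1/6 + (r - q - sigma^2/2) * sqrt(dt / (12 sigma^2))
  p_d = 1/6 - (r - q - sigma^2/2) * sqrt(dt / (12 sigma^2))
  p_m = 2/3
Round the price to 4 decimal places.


Answer: Price = V(0,0) = 4.1565

Derivation:
dt = T/N = 1.000000; dx = sigma*sqrt(3*dt) = 0.381051
u = exp(dx) = 1.463823; d = 1/u = 0.683143
p_u = 0.200520, p_m = 0.666667, p_d = 0.132813
Discount per step: exp(-r*dt) = 0.951229
Stock lattice S(k, j) with j the centered position index:
  k=0: S(0,+0) = 24.2800
  k=1: S(1,-1) = 16.5867; S(1,+0) = 24.2800; S(1,+1) = 35.5416
  k=2: S(2,-2) = 11.3311; S(2,-1) = 16.5867; S(2,+0) = 24.2800; S(2,+1) = 35.5416; S(2,+2) = 52.0266
Terminal payoffs V(N, j) = max(S_T - K, 0):
  V(2,-2) = 0.000000; V(2,-1) = 0.000000; V(2,+0) = 0.580000; V(2,+1) = 11.841611; V(2,+2) = 28.326610
Backward induction: V(k, j) = exp(-r*dt) * [p_u * V(k+1, j+1) + p_m * V(k+1, j) + p_d * V(k+1, j-1)]
  V(1,-1) = exp(-r*dt) * [p_u*0.580000 + p_m*0.000000 + p_d*0.000000] = 0.110630
  V(1,+0) = exp(-r*dt) * [p_u*11.841611 + p_m*0.580000 + p_d*0.000000] = 2.626488
  V(1,+1) = exp(-r*dt) * [p_u*28.326610 + p_m*11.841611 + p_d*0.580000] = 12.985710
  V(0,+0) = exp(-r*dt) * [p_u*12.985710 + p_m*2.626488 + p_d*0.110630] = 4.156478


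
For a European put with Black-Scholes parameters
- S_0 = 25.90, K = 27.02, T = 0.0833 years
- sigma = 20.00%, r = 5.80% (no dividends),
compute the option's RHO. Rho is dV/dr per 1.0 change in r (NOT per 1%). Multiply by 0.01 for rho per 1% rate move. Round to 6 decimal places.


Answer: Rho = -1.682833

Derivation:
d1 = -0.6208386015; d2 = -0.6785620803
phi(d1) = 0.3290127360; exp(-qT) = 1.0000000000; exp(-rT) = 0.9951802524
N(-d2) = 0.7512923119
Rho = -K*T*exp(-rT)*N(-d2) = -27.0200 * 0.0833 * 0.9951802524 * 0.7512923119 = -1.682833


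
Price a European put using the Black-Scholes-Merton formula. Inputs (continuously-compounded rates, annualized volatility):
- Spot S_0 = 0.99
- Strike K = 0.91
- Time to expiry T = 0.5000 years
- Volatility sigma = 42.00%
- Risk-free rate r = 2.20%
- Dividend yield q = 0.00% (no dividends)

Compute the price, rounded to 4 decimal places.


d1 = (ln(S/K) + (r - q + 0.5*sigma^2) * T) / (sigma * sqrt(T)) = 0.46925069
d2 = d1 - sigma * sqrt(T) = 0.17226584
exp(-rT) = 0.98906028; exp(-qT) = 1.00000000
P = K * exp(-rT) * N(-d2) - S_0 * exp(-qT) * N(-d1)
N(-d1) = 0.31944523; N(-d2) = 0.43161427
P = 0.9100 * 0.98906028 * 0.43161427 - 0.9900 * 1.00000000 * 0.31944523 = 0.0722

Answer: Price = 0.0722


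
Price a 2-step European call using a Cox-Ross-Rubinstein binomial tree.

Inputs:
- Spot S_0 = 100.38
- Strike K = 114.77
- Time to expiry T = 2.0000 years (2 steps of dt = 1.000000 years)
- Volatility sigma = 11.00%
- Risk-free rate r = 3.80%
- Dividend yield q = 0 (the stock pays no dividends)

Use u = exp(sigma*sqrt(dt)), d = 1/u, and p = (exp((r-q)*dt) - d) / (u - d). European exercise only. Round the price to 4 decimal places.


Answer: Price = V(0,0) = 4.0156

Derivation:
dt = T/N = 1.000000
u = exp(sigma*sqrt(dt)) = 1.116278; d = 1/u = 0.895834
p = (exp((r-q)*dt) - d) / (u - d) = 0.648224
Discount per step: exp(-r*dt) = 0.962713
Stock lattice S(k, i) with i counting down-moves:
  k=0: S(0,0) = 100.3800
  k=1: S(1,0) = 112.0520; S(1,1) = 89.9238
  k=2: S(2,0) = 125.0812; S(2,1) = 100.3800; S(2,2) = 80.5568
Terminal payoffs V(N, i) = max(S_T - K, 0):
  V(2,0) = 10.311182; V(2,1) = 0.000000; V(2,2) = 0.000000
Backward induction: V(k, i) = exp(-r*dt) * [p * V(k+1, i) + (1-p) * V(k+1, i+1)].
  V(1,0) = exp(-r*dt) * [p*10.311182 + (1-p)*0.000000] = 6.434733
  V(1,1) = exp(-r*dt) * [p*0.000000 + (1-p)*0.000000] = 0.000000
  V(0,0) = exp(-r*dt) * [p*6.434733 + (1-p)*0.000000] = 4.015620


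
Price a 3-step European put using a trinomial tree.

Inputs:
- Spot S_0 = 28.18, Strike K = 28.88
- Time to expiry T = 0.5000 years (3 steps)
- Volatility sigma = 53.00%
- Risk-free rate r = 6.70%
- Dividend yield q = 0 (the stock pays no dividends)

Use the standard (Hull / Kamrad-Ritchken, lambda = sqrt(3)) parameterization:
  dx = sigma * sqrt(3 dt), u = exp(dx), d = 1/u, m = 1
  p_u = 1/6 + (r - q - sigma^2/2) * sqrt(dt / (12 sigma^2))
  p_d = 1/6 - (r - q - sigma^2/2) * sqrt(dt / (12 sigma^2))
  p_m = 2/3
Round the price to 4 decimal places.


Answer: Price = V(0,0) = 3.7823

Derivation:
dt = T/N = 0.166667; dx = sigma*sqrt(3*dt) = 0.374767
u = exp(dx) = 1.454652; d = 1/u = 0.687450
p_u = 0.150334, p_m = 0.666667, p_d = 0.182999
Discount per step: exp(-r*dt) = 0.988895
Stock lattice S(k, j) with j the centered position index:
  k=0: S(0,+0) = 28.1800
  k=1: S(1,-1) = 19.3723; S(1,+0) = 28.1800; S(1,+1) = 40.9921
  k=2: S(2,-2) = 13.3175; S(2,-1) = 19.3723; S(2,+0) = 28.1800; S(2,+1) = 40.9921; S(2,+2) = 59.6292
  k=3: S(3,-3) = 9.1551; S(3,-2) = 13.3175; S(3,-1) = 19.3723; S(3,+0) = 28.1800; S(3,+1) = 40.9921; S(3,+2) = 59.6292; S(3,+3) = 86.7398
Terminal payoffs V(N, j) = max(K - S_T, 0):
  V(3,-3) = 19.724885; V(3,-2) = 15.562495; V(3,-1) = 9.507667; V(3,+0) = 0.700000; V(3,+1) = 0.000000; V(3,+2) = 0.000000; V(3,+3) = 0.000000
Backward induction: V(k, j) = exp(-r*dt) * [p_u * V(k+1, j+1) + p_m * V(k+1, j) + p_d * V(k+1, j-1)]
  V(2,-2) = exp(-r*dt) * [p_u*9.507667 + p_m*15.562495 + p_d*19.724885] = 15.242795
  V(2,-1) = exp(-r*dt) * [p_u*0.700000 + p_m*9.507667 + p_d*15.562495] = 9.188422
  V(2,+0) = exp(-r*dt) * [p_u*0.000000 + p_m*0.700000 + p_d*9.507667] = 2.182058
  V(2,+1) = exp(-r*dt) * [p_u*0.000000 + p_m*0.000000 + p_d*0.700000] = 0.126677
  V(2,+2) = exp(-r*dt) * [p_u*0.000000 + p_m*0.000000 + p_d*0.000000] = 0.000000
  V(1,-1) = exp(-r*dt) * [p_u*2.182058 + p_m*9.188422 + p_d*15.242795] = 9.140429
  V(1,+0) = exp(-r*dt) * [p_u*0.126677 + p_m*2.182058 + p_d*9.188422] = 3.120184
  V(1,+1) = exp(-r*dt) * [p_u*0.000000 + p_m*0.126677 + p_d*2.182058] = 0.478394
  V(0,+0) = exp(-r*dt) * [p_u*0.478394 + p_m*3.120184 + p_d*9.140429] = 3.782260


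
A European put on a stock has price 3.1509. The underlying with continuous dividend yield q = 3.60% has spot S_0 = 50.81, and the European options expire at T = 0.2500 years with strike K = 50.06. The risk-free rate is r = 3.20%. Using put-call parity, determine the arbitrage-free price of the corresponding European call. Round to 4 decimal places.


Put-call parity: C - P = S_0 * exp(-qT) - K * exp(-rT).
S_0 * exp(-qT) = 50.8100 * 0.99104038 = 50.35476165
K * exp(-rT) = 50.0600 * 0.99203191 = 49.66111766
C = P + S*exp(-qT) - K*exp(-rT)
C = 3.1509 + 50.35476165 - 49.66111766 = 3.8445

Answer: Call price = 3.8445


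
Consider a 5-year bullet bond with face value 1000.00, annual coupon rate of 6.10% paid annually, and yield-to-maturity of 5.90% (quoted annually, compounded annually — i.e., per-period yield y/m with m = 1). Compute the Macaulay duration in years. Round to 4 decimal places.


Coupon per period c = face * coupon_rate / m = 61.000000
Periods per year m = 1; per-period yield y/m = 0.059000
Number of cashflows N = 5
Cashflows (t years, CF_t, discount factor 1/(1+y/m)^(m*t), PV):
  t = 1.0000: CF_t = 61.000000, DF = 0.944287, PV = 57.601511
  t = 2.0000: CF_t = 61.000000, DF = 0.891678, PV = 54.392362
  t = 3.0000: CF_t = 61.000000, DF = 0.842000, PV = 51.362003
  t = 4.0000: CF_t = 61.000000, DF = 0.795090, PV = 48.500475
  t = 5.0000: CF_t = 1061.000000, DF = 0.750793, PV = 796.591345
Price P = sum_t PV_t = 1008.447696
Macaulay numerator sum_t t * PV_t:
  t * PV_t at t = 1.0000: 57.601511
  t * PV_t at t = 2.0000: 108.784723
  t * PV_t at t = 3.0000: 154.086010
  t * PV_t at t = 4.0000: 194.001901
  t * PV_t at t = 5.0000: 3982.956724
Macaulay duration D = (sum_t t * PV_t) / P = 4497.430869 / 1008.447696 = 4.459756

Answer: Macaulay duration = 4.4598 years


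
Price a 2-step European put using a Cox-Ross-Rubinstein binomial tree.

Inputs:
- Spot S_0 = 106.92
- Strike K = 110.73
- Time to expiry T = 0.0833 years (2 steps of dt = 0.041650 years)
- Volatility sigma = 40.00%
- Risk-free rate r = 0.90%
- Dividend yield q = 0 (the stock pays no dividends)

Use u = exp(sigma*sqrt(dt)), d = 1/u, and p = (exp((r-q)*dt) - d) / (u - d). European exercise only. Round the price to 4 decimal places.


dt = T/N = 0.041650
u = exp(sigma*sqrt(dt)) = 1.085058; d = 1/u = 0.921610
p = (exp((r-q)*dt) - d) / (u - d) = 0.481897
Discount per step: exp(-r*dt) = 0.999625
Stock lattice S(k, i) with i counting down-moves:
  k=0: S(0,0) = 106.9200
  k=1: S(1,0) = 116.0144; S(1,1) = 98.5385
  k=2: S(2,0) = 125.8823; S(2,1) = 106.9200; S(2,2) = 90.8141
Terminal payoffs V(N, i) = max(K - S_T, 0):
  V(2,0) = 0.000000; V(2,1) = 3.810000; V(2,2) = 19.915929
Backward induction: V(k, i) = exp(-r*dt) * [p * V(k+1, i) + (1-p) * V(k+1, i+1)].
  V(1,0) = exp(-r*dt) * [p*0.000000 + (1-p)*3.810000] = 1.973233
  V(1,1) = exp(-r*dt) * [p*3.810000 + (1-p)*19.915929] = 12.149978
  V(0,0) = exp(-r*dt) * [p*1.973233 + (1-p)*12.149978] = 7.243122

Answer: Price = V(0,0) = 7.2431


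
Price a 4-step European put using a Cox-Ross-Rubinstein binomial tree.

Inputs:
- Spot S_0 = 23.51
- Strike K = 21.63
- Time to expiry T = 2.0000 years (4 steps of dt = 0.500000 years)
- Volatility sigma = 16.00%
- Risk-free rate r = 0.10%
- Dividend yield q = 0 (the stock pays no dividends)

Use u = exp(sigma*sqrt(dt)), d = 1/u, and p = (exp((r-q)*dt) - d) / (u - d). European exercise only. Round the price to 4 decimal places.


Answer: Price = V(0,0) = 1.3038

Derivation:
dt = T/N = 0.500000
u = exp(sigma*sqrt(dt)) = 1.119785; d = 1/u = 0.893028
p = (exp((r-q)*dt) - d) / (u - d) = 0.473951
Discount per step: exp(-r*dt) = 0.999500
Stock lattice S(k, i) with i counting down-moves:
  k=0: S(0,0) = 23.5100
  k=1: S(1,0) = 26.3262; S(1,1) = 20.9951
  k=2: S(2,0) = 29.4796; S(2,1) = 23.5100; S(2,2) = 18.7492
  k=3: S(3,0) = 33.0109; S(3,1) = 26.3262; S(3,2) = 20.9951; S(3,3) = 16.7436
  k=4: S(4,0) = 36.9651; S(4,1) = 29.4796; S(4,2) = 23.5100; S(4,3) = 18.7492; S(4,4) = 14.9525
Terminal payoffs V(N, i) = max(K - S_T, 0):
  V(4,0) = 0.000000; V(4,1) = 0.000000; V(4,2) = 0.000000; V(4,3) = 2.880789; V(4,4) = 6.677515
Backward induction: V(k, i) = exp(-r*dt) * [p * V(k+1, i) + (1-p) * V(k+1, i+1)].
  V(3,0) = exp(-r*dt) * [p*0.000000 + (1-p)*0.000000] = 0.000000
  V(3,1) = exp(-r*dt) * [p*0.000000 + (1-p)*0.000000] = 0.000000
  V(3,2) = exp(-r*dt) * [p*0.000000 + (1-p)*2.880789] = 1.514677
  V(3,3) = exp(-r*dt) * [p*2.880789 + (1-p)*6.677515] = 4.875613
  V(2,0) = exp(-r*dt) * [p*0.000000 + (1-p)*0.000000] = 0.000000
  V(2,1) = exp(-r*dt) * [p*0.000000 + (1-p)*1.514677] = 0.796396
  V(2,2) = exp(-r*dt) * [p*1.514677 + (1-p)*4.875613] = 3.281052
  V(1,0) = exp(-r*dt) * [p*0.000000 + (1-p)*0.796396] = 0.418733
  V(1,1) = exp(-r*dt) * [p*0.796396 + (1-p)*3.281052] = 2.102394
  V(0,0) = exp(-r*dt) * [p*0.418733 + (1-p)*2.102394] = 1.303769


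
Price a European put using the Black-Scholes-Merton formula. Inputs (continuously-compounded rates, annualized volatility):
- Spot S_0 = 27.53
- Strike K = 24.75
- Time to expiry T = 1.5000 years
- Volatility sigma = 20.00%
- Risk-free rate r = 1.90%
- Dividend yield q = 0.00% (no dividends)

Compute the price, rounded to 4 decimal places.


d1 = (ln(S/K) + (r - q + 0.5*sigma^2) * T) / (sigma * sqrt(T)) = 0.67340894
d2 = d1 - sigma * sqrt(T) = 0.42845997
exp(-rT) = 0.97190229; exp(-qT) = 1.00000000
P = K * exp(-rT) * N(-d2) - S_0 * exp(-qT) * N(-d1)
N(-d1) = 0.25034358; N(-d2) = 0.33415814
P = 24.7500 * 0.97190229 * 0.33415814 - 27.5300 * 1.00000000 * 0.25034358 = 1.1461

Answer: Price = 1.1461


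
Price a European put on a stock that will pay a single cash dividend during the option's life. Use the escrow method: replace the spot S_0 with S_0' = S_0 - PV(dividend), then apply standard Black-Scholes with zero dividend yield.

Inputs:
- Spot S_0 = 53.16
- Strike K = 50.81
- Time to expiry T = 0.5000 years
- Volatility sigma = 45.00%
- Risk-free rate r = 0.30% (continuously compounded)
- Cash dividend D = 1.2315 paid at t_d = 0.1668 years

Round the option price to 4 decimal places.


PV(D) = D * exp(-r * t_d) = 1.2315 * 0.99949973 = 1.23088391
S_0' = S_0 - PV(D) = 53.1600 - 1.23088391 = 51.92911609
d1 = (ln(S_0'/K) + (r + sigma^2/2)*T) / (sigma*sqrt(T)) = 0.23228128
d2 = d1 - sigma*sqrt(T) = -0.08591677
exp(-rT) = 0.99850112
N(-d1) = 0.40815978; N(-d2) = 0.53423371
P = K * exp(-rT) * N(-d2) - S_0' * N(-d1) = 50.8100 * 0.99850112 * 0.53423371 - 51.92911609 * 0.40815978 = 5.9084

Answer: Price = 5.9084


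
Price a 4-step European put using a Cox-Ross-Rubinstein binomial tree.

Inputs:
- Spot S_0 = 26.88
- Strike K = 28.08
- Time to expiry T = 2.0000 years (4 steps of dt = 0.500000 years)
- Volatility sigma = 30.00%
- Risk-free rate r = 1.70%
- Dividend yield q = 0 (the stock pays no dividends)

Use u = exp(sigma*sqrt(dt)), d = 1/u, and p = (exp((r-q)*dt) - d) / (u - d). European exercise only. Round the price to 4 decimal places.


Answer: Price = V(0,0) = 4.5904

Derivation:
dt = T/N = 0.500000
u = exp(sigma*sqrt(dt)) = 1.236311; d = 1/u = 0.808858
p = (exp((r-q)*dt) - d) / (u - d) = 0.467135
Discount per step: exp(-r*dt) = 0.991536
Stock lattice S(k, i) with i counting down-moves:
  k=0: S(0,0) = 26.8800
  k=1: S(1,0) = 33.2320; S(1,1) = 21.7421
  k=2: S(2,0) = 41.0851; S(2,1) = 26.8800; S(2,2) = 17.5863
  k=3: S(3,0) = 50.7940; S(3,1) = 33.2320; S(3,2) = 21.7421; S(3,3) = 14.2248
  k=4: S(4,0) = 62.7972; S(4,1) = 41.0851; S(4,2) = 26.8800; S(4,3) = 17.5863; S(4,4) = 11.5058
Terminal payoffs V(N, i) = max(K - S_T, 0):
  V(4,0) = 0.000000; V(4,1) = 0.000000; V(4,2) = 1.200000; V(4,3) = 10.493731; V(4,4) = 16.574164
Backward induction: V(k, i) = exp(-r*dt) * [p * V(k+1, i) + (1-p) * V(k+1, i+1)].
  V(3,0) = exp(-r*dt) * [p*0.000000 + (1-p)*0.000000] = 0.000000
  V(3,1) = exp(-r*dt) * [p*0.000000 + (1-p)*1.200000] = 0.634026
  V(3,2) = exp(-r*dt) * [p*1.200000 + (1-p)*10.493731] = 6.100231
  V(3,3) = exp(-r*dt) * [p*10.493731 + (1-p)*16.574164] = 13.617539
  V(2,0) = exp(-r*dt) * [p*0.000000 + (1-p)*0.634026] = 0.334991
  V(2,1) = exp(-r*dt) * [p*0.634026 + (1-p)*6.100231] = 3.516756
  V(2,2) = exp(-r*dt) * [p*6.100231 + (1-p)*13.617539] = 10.020405
  V(1,0) = exp(-r*dt) * [p*0.334991 + (1-p)*3.516756] = 2.013257
  V(1,1) = exp(-r*dt) * [p*3.516756 + (1-p)*10.020405] = 6.923225
  V(0,0) = exp(-r*dt) * [p*2.013257 + (1-p)*6.923225] = 4.590422


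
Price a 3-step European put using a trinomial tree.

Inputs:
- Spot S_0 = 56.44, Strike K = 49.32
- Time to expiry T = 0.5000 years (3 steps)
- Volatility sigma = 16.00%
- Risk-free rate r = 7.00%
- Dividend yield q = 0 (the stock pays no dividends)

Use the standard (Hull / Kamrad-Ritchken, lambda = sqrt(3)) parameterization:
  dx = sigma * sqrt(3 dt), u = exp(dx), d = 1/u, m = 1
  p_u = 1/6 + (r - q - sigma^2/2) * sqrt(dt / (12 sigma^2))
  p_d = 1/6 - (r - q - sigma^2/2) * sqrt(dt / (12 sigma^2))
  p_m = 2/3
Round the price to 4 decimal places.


dt = T/N = 0.166667; dx = sigma*sqrt(3*dt) = 0.113137
u = exp(dx) = 1.119785; d = 1/u = 0.893028
p_u = 0.208798, p_m = 0.666667, p_d = 0.124535
Discount per step: exp(-r*dt) = 0.988401
Stock lattice S(k, j) with j the centered position index:
  k=0: S(0,+0) = 56.4400
  k=1: S(1,-1) = 50.4025; S(1,+0) = 56.4400; S(1,+1) = 63.2007
  k=2: S(2,-2) = 45.0109; S(2,-1) = 50.4025; S(2,+0) = 56.4400; S(2,+1) = 63.2007; S(2,+2) = 70.7712
  k=3: S(3,-3) = 40.1960; S(3,-2) = 45.0109; S(3,-1) = 50.4025; S(3,+0) = 56.4400; S(3,+1) = 63.2007; S(3,+2) = 70.7712; S(3,+3) = 79.2486
Terminal payoffs V(N, j) = max(K - S_T, 0):
  V(3,-3) = 9.124025; V(3,-2) = 4.309133; V(3,-1) = 0.000000; V(3,+0) = 0.000000; V(3,+1) = 0.000000; V(3,+2) = 0.000000; V(3,+3) = 0.000000
Backward induction: V(k, j) = exp(-r*dt) * [p_u * V(k+1, j+1) + p_m * V(k+1, j) + p_d * V(k+1, j-1)]
  V(2,-2) = exp(-r*dt) * [p_u*0.000000 + p_m*4.309133 + p_d*9.124025] = 3.962514
  V(2,-1) = exp(-r*dt) * [p_u*0.000000 + p_m*0.000000 + p_d*4.309133] = 0.530413
  V(2,+0) = exp(-r*dt) * [p_u*0.000000 + p_m*0.000000 + p_d*0.000000] = 0.000000
  V(2,+1) = exp(-r*dt) * [p_u*0.000000 + p_m*0.000000 + p_d*0.000000] = 0.000000
  V(2,+2) = exp(-r*dt) * [p_u*0.000000 + p_m*0.000000 + p_d*0.000000] = 0.000000
  V(1,-1) = exp(-r*dt) * [p_u*0.000000 + p_m*0.530413 + p_d*3.962514] = 0.837255
  V(1,+0) = exp(-r*dt) * [p_u*0.000000 + p_m*0.000000 + p_d*0.530413] = 0.065289
  V(1,+1) = exp(-r*dt) * [p_u*0.000000 + p_m*0.000000 + p_d*0.000000] = 0.000000
  V(0,+0) = exp(-r*dt) * [p_u*0.000000 + p_m*0.065289 + p_d*0.837255] = 0.146079

Answer: Price = V(0,0) = 0.1461


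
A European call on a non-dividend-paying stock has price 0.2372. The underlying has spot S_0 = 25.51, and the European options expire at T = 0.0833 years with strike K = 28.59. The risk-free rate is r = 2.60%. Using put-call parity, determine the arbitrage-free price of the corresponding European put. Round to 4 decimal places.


Answer: Put price = 3.2553

Derivation:
Put-call parity: C - P = S_0 * exp(-qT) - K * exp(-rT).
S_0 * exp(-qT) = 25.5100 * 1.00000000 = 25.51000000
K * exp(-rT) = 28.5900 * 0.99783654 = 28.52814678
P = C - S*exp(-qT) + K*exp(-rT)
P = 0.2372 - 25.51000000 + 28.52814678 = 3.2553


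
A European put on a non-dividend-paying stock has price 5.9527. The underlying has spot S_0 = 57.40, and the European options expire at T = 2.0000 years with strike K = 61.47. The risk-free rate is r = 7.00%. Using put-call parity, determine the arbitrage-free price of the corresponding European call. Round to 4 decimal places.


Put-call parity: C - P = S_0 * exp(-qT) - K * exp(-rT).
S_0 * exp(-qT) = 57.4000 * 1.00000000 = 57.40000000
K * exp(-rT) = 61.4700 * 0.86935824 = 53.43945073
C = P + S*exp(-qT) - K*exp(-rT)
C = 5.9527 + 57.40000000 - 53.43945073 = 9.9132

Answer: Call price = 9.9132


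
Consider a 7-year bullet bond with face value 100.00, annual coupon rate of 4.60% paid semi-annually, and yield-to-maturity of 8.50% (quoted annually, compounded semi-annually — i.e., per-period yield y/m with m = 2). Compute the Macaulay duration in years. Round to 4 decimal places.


Answer: Macaulay duration = 5.9251 years

Derivation:
Coupon per period c = face * coupon_rate / m = 2.300000
Periods per year m = 2; per-period yield y/m = 0.042500
Number of cashflows N = 14
Cashflows (t years, CF_t, discount factor 1/(1+y/m)^(m*t), PV):
  t = 0.5000: CF_t = 2.300000, DF = 0.959233, PV = 2.206235
  t = 1.0000: CF_t = 2.300000, DF = 0.920127, PV = 2.116293
  t = 1.5000: CF_t = 2.300000, DF = 0.882616, PV = 2.030017
  t = 2.0000: CF_t = 2.300000, DF = 0.846634, PV = 1.947258
  t = 2.5000: CF_t = 2.300000, DF = 0.812119, PV = 1.867874
  t = 3.0000: CF_t = 2.300000, DF = 0.779011, PV = 1.791725
  t = 3.5000: CF_t = 2.300000, DF = 0.747253, PV = 1.718681
  t = 4.0000: CF_t = 2.300000, DF = 0.716789, PV = 1.648615
  t = 4.5000: CF_t = 2.300000, DF = 0.687568, PV = 1.581406
  t = 5.0000: CF_t = 2.300000, DF = 0.659537, PV = 1.516936
  t = 5.5000: CF_t = 2.300000, DF = 0.632650, PV = 1.455094
  t = 6.0000: CF_t = 2.300000, DF = 0.606858, PV = 1.395774
  t = 6.5000: CF_t = 2.300000, DF = 0.582118, PV = 1.338872
  t = 7.0000: CF_t = 102.300000, DF = 0.558387, PV = 57.122965
Price P = sum_t PV_t = 79.737745
Macaulay numerator sum_t t * PV_t:
  t * PV_t at t = 0.5000: 1.103118
  t * PV_t at t = 1.0000: 2.116293
  t * PV_t at t = 1.5000: 3.045025
  t * PV_t at t = 2.0000: 3.894517
  t * PV_t at t = 2.5000: 4.669684
  t * PV_t at t = 3.0000: 5.375176
  t * PV_t at t = 3.5000: 6.015385
  t * PV_t at t = 4.0000: 6.594461
  t * PV_t at t = 4.5000: 7.116325
  t * PV_t at t = 5.0000: 7.584679
  t * PV_t at t = 5.5000: 8.003019
  t * PV_t at t = 6.0000: 8.374643
  t * PV_t at t = 6.5000: 8.702667
  t * PV_t at t = 7.0000: 399.860756
Macaulay duration D = (sum_t t * PV_t) / P = 472.455748 / 79.737745 = 5.925120


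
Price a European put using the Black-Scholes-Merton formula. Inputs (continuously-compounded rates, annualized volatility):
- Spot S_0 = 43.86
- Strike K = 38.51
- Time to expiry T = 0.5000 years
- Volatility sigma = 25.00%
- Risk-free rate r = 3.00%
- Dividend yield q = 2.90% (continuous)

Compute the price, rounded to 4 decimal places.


Answer: Price = 0.9553

Derivation:
d1 = (ln(S/K) + (r - q + 0.5*sigma^2) * T) / (sigma * sqrt(T)) = 0.82708750
d2 = d1 - sigma * sqrt(T) = 0.65031081
exp(-rT) = 0.98511194; exp(-qT) = 0.98560462
P = K * exp(-rT) * N(-d2) - S_0 * exp(-qT) * N(-d1)
N(-d1) = 0.20409373; N(-d2) = 0.25774574
P = 38.5100 * 0.98511194 * 0.25774574 - 43.8600 * 0.98560462 * 0.20409373 = 0.9553


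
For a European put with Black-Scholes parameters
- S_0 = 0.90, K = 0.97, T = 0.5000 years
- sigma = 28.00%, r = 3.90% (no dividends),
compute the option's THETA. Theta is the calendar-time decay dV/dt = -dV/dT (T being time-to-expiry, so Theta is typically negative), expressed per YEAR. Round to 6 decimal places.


Answer: Theta = -0.045910

Derivation:
d1 = -0.1808239127; d2 = -0.3788138115
phi(d1) = 0.3924731401; exp(-qT) = 1.0000000000; exp(-rT) = 0.9806888952
Theta = -S*exp(-qT)*phi(d1)*sigma/(2*sqrt(T)) + r*K*exp(-rT)*N(-d2) - q*S*exp(-qT)*N(-d1)
N(-d1) = 0.5717471036; N(-d2) = 0.6475869348; sqrt(T) = 0.7071067812
Term 1 = -0.9000 * 1.0000000000 * 0.3924731401 * 0.2800 / (2 * 0.7071067812) = -0.0699351455
Term 2 = 0.0390 * 0.9700 * 0.9806888952 * 0.6475869348 = 0.0240251262
Term 3 = 0 (no dividend yield, q = 0)
Theta = -0.0699351455 + (0.0240251262) + (0.0000000000) = -0.045910


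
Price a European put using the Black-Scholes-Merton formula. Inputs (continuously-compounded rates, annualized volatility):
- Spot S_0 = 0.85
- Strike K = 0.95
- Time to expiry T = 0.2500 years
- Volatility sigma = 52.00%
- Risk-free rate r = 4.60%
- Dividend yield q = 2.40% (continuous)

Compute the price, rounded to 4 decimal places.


d1 = (ln(S/K) + (r - q + 0.5*sigma^2) * T) / (sigma * sqrt(T)) = -0.27663706
d2 = d1 - sigma * sqrt(T) = -0.53663706
exp(-rT) = 0.98856587; exp(-qT) = 0.99401796
P = K * exp(-rT) * N(-d2) - S_0 * exp(-qT) * N(-d1)
N(-d1) = 0.60897060; N(-d2) = 0.70424083
P = 0.9500 * 0.98856587 * 0.70424083 - 0.8500 * 0.99401796 * 0.60897060 = 0.1469

Answer: Price = 0.1469


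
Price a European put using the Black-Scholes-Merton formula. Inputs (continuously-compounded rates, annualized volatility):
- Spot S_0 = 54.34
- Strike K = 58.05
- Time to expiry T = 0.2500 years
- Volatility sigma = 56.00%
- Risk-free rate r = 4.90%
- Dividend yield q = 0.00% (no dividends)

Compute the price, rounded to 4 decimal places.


d1 = (ln(S/K) + (r - q + 0.5*sigma^2) * T) / (sigma * sqrt(T)) = -0.05212180
d2 = d1 - sigma * sqrt(T) = -0.33212180
exp(-rT) = 0.98782473; exp(-qT) = 1.00000000
P = K * exp(-rT) * N(-d2) - S_0 * exp(-qT) * N(-d1)
N(-d1) = 0.52078418; N(-d2) = 0.63010136
P = 58.0500 * 0.98782473 * 0.63010136 - 54.3400 * 1.00000000 * 0.52078418 = 7.8326

Answer: Price = 7.8326


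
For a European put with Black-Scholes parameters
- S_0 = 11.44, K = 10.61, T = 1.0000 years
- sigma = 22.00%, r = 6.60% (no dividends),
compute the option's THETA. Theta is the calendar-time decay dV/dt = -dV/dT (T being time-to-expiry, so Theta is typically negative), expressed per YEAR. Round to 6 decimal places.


d1 = 0.7523592424; d2 = 0.5323592424
phi(d1) = 0.3006042246; exp(-qT) = 1.0000000000; exp(-rT) = 0.9361308643
Theta = -S*exp(-qT)*phi(d1)*sigma/(2*sqrt(T)) + r*K*exp(-rT)*N(-d2) - q*S*exp(-qT)*N(-d1)
N(-d1) = 0.2259175250; N(-d2) = 0.2972386041; sqrt(T) = 1.0000000000
Term 1 = -11.4400 * 1.0000000000 * 0.3006042246 * 0.2200 / (2 * 1.0000000000) = -0.3782803562
Term 2 = 0.0660 * 10.6100 * 0.9361308643 * 0.2972386041 = 0.1948503081
Term 3 = 0 (no dividend yield, q = 0)
Theta = -0.3782803562 + (0.1948503081) + (0.0000000000) = -0.183430

Answer: Theta = -0.183430


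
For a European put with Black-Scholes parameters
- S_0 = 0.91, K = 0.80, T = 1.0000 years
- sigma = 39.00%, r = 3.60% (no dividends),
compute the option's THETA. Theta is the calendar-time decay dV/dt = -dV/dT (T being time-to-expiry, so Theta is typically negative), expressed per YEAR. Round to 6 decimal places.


d1 = 0.6176483893; d2 = 0.2276483893
phi(d1) = 0.3296633490; exp(-qT) = 1.0000000000; exp(-rT) = 0.9646402935
Theta = -S*exp(-qT)*phi(d1)*sigma/(2*sqrt(T)) + r*K*exp(-rT)*N(-d2) - q*S*exp(-qT)*N(-d1)
N(-d1) = 0.2684035699; N(-d2) = 0.4099597991; sqrt(T) = 1.0000000000
Term 1 = -0.9100 * 1.0000000000 * 0.3296633490 * 0.3900 / (2 * 1.0000000000) = -0.0584987613
Term 2 = 0.0360 * 0.8000 * 0.9646402935 * 0.4099597991 = 0.0113893557
Term 3 = 0 (no dividend yield, q = 0)
Theta = -0.0584987613 + (0.0113893557) + (0.0000000000) = -0.047109

Answer: Theta = -0.047109


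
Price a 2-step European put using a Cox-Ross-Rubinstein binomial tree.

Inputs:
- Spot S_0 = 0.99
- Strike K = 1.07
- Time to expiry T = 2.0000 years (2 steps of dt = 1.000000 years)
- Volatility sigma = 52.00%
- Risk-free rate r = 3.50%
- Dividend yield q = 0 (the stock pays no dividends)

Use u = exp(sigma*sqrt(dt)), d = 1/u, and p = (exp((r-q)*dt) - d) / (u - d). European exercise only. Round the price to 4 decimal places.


dt = T/N = 1.000000
u = exp(sigma*sqrt(dt)) = 1.682028; d = 1/u = 0.594521
p = (exp((r-q)*dt) - d) / (u - d) = 0.405606
Discount per step: exp(-r*dt) = 0.965605
Stock lattice S(k, i) with i counting down-moves:
  k=0: S(0,0) = 0.9900
  k=1: S(1,0) = 1.6652; S(1,1) = 0.5886
  k=2: S(2,0) = 2.8009; S(2,1) = 0.9900; S(2,2) = 0.3499
Terminal payoffs V(N, i) = max(K - S_T, 0):
  V(2,0) = 0.000000; V(2,1) = 0.080000; V(2,2) = 0.720080
Backward induction: V(k, i) = exp(-r*dt) * [p * V(k+1, i) + (1-p) * V(k+1, i+1)].
  V(1,0) = exp(-r*dt) * [p*0.000000 + (1-p)*0.080000] = 0.045916
  V(1,1) = exp(-r*dt) * [p*0.080000 + (1-p)*0.720080] = 0.444622
  V(0,0) = exp(-r*dt) * [p*0.045916 + (1-p)*0.444622] = 0.273174

Answer: Price = V(0,0) = 0.2732


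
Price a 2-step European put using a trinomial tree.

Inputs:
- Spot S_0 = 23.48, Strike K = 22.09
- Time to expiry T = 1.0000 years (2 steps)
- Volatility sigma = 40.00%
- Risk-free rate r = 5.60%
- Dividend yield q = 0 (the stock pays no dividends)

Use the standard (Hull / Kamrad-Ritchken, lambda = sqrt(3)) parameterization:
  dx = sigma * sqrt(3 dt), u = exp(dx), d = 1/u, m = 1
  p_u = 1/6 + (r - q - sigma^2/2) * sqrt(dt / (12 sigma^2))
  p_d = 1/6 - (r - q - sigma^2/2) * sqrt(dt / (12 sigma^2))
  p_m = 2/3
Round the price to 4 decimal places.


Answer: Price = V(0,0) = 2.1396

Derivation:
dt = T/N = 0.500000; dx = sigma*sqrt(3*dt) = 0.489898
u = exp(dx) = 1.632150; d = 1/u = 0.612689
p_u = 0.154419, p_m = 0.666667, p_d = 0.178914
Discount per step: exp(-r*dt) = 0.972388
Stock lattice S(k, j) with j the centered position index:
  k=0: S(0,+0) = 23.4800
  k=1: S(1,-1) = 14.3859; S(1,+0) = 23.4800; S(1,+1) = 38.3229
  k=2: S(2,-2) = 8.8141; S(2,-1) = 14.3859; S(2,+0) = 23.4800; S(2,+1) = 38.3229; S(2,+2) = 62.5487
Terminal payoffs V(N, j) = max(K - S_T, 0):
  V(2,-2) = 13.275897; V(2,-1) = 7.704064; V(2,+0) = 0.000000; V(2,+1) = 0.000000; V(2,+2) = 0.000000
Backward induction: V(k, j) = exp(-r*dt) * [p_u * V(k+1, j+1) + p_m * V(k+1, j) + p_d * V(k+1, j-1)]
  V(1,-1) = exp(-r*dt) * [p_u*0.000000 + p_m*7.704064 + p_d*13.275897] = 7.303889
  V(1,+0) = exp(-r*dt) * [p_u*0.000000 + p_m*0.000000 + p_d*7.704064] = 1.340307
  V(1,+1) = exp(-r*dt) * [p_u*0.000000 + p_m*0.000000 + p_d*0.000000] = 0.000000
  V(0,+0) = exp(-r*dt) * [p_u*0.000000 + p_m*1.340307 + p_d*7.303889] = 2.139553
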